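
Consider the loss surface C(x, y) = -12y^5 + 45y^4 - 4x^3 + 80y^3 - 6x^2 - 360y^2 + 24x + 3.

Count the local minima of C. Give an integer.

2

C separates as a function of x plus a function of y, so ∇C=0 decouples.
∂C/∂x = -12(x - 1)(x + 2) = 0 at x ∈ {-2, 1}; ∂C/∂y = -60y(y - 3)(y - 2)(y + 2) = 0 at y ∈ {-2, 0, 2, 3}.
The Hessian is diagonal: diag(C_xx, C_yy). Second derivatives: C_xx(-2)=36, C_xx(1)=-36; C_yy(-2)=2400, C_yy(0)=-720, C_yy(2)=480, C_yy(3)=-900.
Local minima occur where both diagonal entries positive: (-2, -2), (-2, 2). Count: 2.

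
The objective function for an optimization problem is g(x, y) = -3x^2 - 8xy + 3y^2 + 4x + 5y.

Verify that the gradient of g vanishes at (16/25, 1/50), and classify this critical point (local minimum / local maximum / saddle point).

saddle point

∇g = (-6x - 8y + 4, -8x + 6y + 5); substituting (16/25, 1/50) gives ∇g = (0, 0), so (16/25, 1/50) is indeed a critical point.
The Hessian of g is constant: H = [[-6, -8], [-8, 6]].
det(H) = (-6)·6 − (-8)² = -100.
Since det(H) < 0, H is indefinite and the critical point is a saddle point.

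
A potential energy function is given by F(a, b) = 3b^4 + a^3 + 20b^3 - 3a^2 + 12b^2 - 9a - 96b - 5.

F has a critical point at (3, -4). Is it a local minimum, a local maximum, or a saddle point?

The mixed partial ∂²F/∂a∂b is 0, so the Hessian at any point is diag(F_aa, F_bb) = diag(6(a - 1), 12(3b^2 + 10b + 2)).
At (3, -4): H = diag(12, 120).
Both eigenvalues are positive, so H is positive definite: a local minimum.

local minimum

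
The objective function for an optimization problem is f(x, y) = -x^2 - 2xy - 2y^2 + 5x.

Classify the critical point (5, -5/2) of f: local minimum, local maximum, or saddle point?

The Hessian of f is constant: H = [[-2, -2], [-2, -4]].
det(H) = (-2)·(-4) − (-2)² = 4.
det(H) > 0 and tr(H) = -6 < 0, so H is negative definite and the point is a local maximum.

local maximum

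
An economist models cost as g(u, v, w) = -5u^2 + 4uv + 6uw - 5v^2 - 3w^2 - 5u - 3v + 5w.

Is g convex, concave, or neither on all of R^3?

g is quadratic, so its Hessian is the constant matrix H = [[-10, 4, 6], [4, -10, 0], [6, 0, -6]].
Leading principal minors: -10, 84, -144.
Signs alternate −, +, − ⇒ H ≺ 0 ⇒ concave.

concave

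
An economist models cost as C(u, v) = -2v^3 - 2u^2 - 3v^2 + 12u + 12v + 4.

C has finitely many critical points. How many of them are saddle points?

C separates as a function of u plus a function of v, so ∇C=0 decouples.
∂C/∂u = -4(u - 3) = 0 at u ∈ {3}; ∂C/∂v = -6(v - 1)(v + 2) = 0 at v ∈ {-2, 1}.
The Hessian is diagonal: diag(C_uu, C_vv). Second derivatives: C_uu(3)=-4; C_vv(-2)=18, C_vv(1)=-18.
Saddle points occur where the two diagonal entries have opposite signs: (3, -2). Count: 1.

1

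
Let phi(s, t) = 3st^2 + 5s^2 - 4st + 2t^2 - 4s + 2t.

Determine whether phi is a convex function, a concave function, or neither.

The term 3st^2 is cubic, so the Hessian is not constant.
∂²phi/∂t² = 6s + 4, which takes both signs as s varies (negative for sufficiently negative s). A diagonal entry of the Hessian changing sign means the Hessian is neither positive- nor negative-semidefinite on all of R^2.

neither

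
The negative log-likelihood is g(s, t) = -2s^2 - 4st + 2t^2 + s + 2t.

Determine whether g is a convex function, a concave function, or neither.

g is quadratic, so its Hessian is the constant matrix H = [[-4, -4], [-4, 4]].
det(H) = -32, tr(H) = 0.
det(H) < 0, so H is indefinite: neither convex nor concave.

neither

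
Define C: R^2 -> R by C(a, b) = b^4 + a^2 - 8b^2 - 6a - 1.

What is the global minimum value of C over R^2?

C(a,b) separates as P(a) + Q(b) − 1, so its minimum is min P + min Q − 1.
P'(a) = 2a - 6 vanishes at a ∈ {3}; Q'(b) = 4b(b - 2)(b + 2) vanishes at b ∈ {-2, 0, 2}.
Local minima of P (where P''>0): P(3)=-9. Local minima of Q: Q(-2)=-16, Q(2)=-16.
So the global minimum of C is P(3) + Q(-2) − 1 = -9 − 16 − 1 = -26, attained at (3, -2).

-26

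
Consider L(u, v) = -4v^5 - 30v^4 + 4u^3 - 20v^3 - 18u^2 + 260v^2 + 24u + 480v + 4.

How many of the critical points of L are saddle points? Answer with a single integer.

4

L separates as a function of u plus a function of v, so ∇L=0 decouples.
∂L/∂u = 12(u - 2)(u - 1) = 0 at u ∈ {1, 2}; ∂L/∂v = -20(v - 2)(v + 1)(v + 3)(v + 4) = 0 at v ∈ {-4, -3, -1, 2}.
The Hessian is diagonal: diag(L_uu, L_vv). Second derivatives: L_uu(1)=-12, L_uu(2)=12; L_vv(-4)=360, L_vv(-3)=-200, L_vv(-1)=360, L_vv(2)=-1800.
Saddle points occur where the two diagonal entries have opposite signs: (1, -4), (1, -1), (2, -3), (2, 2). Count: 4.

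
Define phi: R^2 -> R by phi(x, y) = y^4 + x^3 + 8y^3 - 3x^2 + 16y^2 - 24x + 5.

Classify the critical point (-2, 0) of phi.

saddle point

The mixed partial ∂²phi/∂x∂y is 0, so the Hessian at any point is diag(phi_xx, phi_yy) = diag(6(x - 1), 4(3y^2 + 12y + 8)).
At (-2, 0): H = diag(-18, 32).
The eigenvalues have opposite signs, so H is indefinite: a saddle point.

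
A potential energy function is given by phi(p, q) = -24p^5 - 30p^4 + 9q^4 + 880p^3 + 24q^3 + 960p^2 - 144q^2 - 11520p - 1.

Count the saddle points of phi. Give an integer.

phi separates as a function of p plus a function of q, so ∇phi=0 decouples.
∂phi/∂p = -120(p - 4)(p - 2)(p + 3)(p + 4) = 0 at p ∈ {-4, -3, 2, 4}; ∂phi/∂q = 36q(q - 2)(q + 4) = 0 at q ∈ {-4, 0, 2}.
The Hessian is diagonal: diag(phi_pp, phi_qq). Second derivatives: phi_pp(-4)=5760, phi_pp(-3)=-4200, phi_pp(2)=7200, phi_pp(4)=-13440; phi_qq(-4)=864, phi_qq(0)=-288, phi_qq(2)=432.
Saddle points occur where the two diagonal entries have opposite signs: (-4, 0), (-3, -4), (-3, 2), (2, 0), (4, -4), (4, 2). Count: 6.

6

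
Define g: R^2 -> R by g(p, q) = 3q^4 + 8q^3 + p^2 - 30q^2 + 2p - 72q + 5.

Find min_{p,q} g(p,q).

g(p,q) separates as A(p) + B(q) + 5, so its minimum is min A + min B + 5.
A'(p) = 2p + 2 vanishes at p ∈ {-1}; B'(q) = 12(q - 2)(q + 1)(q + 3) vanishes at q ∈ {-3, -1, 2}.
Local minima of A (where A''>0): A(-1)=-1. Local minima of B: B(-3)=-27, B(2)=-152.
So the global minimum of g is A(-1) + B(2) + 5 = -1 − 152 + 5 = -148, attained at (-1, 2).

-148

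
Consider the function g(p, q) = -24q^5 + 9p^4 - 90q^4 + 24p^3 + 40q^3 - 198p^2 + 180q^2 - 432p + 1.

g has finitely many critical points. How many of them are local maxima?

2

g separates as a function of p plus a function of q, so ∇g=0 decouples.
∂g/∂p = 36(p - 3)(p + 1)(p + 4) = 0 at p ∈ {-4, -1, 3}; ∂g/∂q = -120q(q - 1)(q + 1)(q + 3) = 0 at q ∈ {-3, -1, 0, 1}.
The Hessian is diagonal: diag(g_pp, g_qq). Second derivatives: g_pp(-4)=756, g_pp(-1)=-432, g_pp(3)=1008; g_qq(-3)=2880, g_qq(-1)=-480, g_qq(0)=360, g_qq(1)=-960.
Local maxima occur where both diagonal entries negative: (-1, -1), (-1, 1). Count: 2.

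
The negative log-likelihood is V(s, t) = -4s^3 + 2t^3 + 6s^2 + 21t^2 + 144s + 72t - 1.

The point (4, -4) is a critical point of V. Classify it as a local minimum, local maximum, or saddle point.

local maximum

The mixed partial ∂²V/∂s∂t is 0, so the Hessian at any point is diag(V_ss, V_tt) = diag(12(-2s + 1), 6(2t + 7)).
At (4, -4): H = diag(-84, -6).
Both eigenvalues are negative, so H is negative definite: a local maximum.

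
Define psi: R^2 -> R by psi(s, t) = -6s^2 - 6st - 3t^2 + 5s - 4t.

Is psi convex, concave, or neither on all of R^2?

concave

psi is quadratic, so its Hessian is the constant matrix H = [[-12, -6], [-6, -6]].
det(H) = 36, tr(H) = -18.
det(H) > 0 and tr(H) < 0, so H is negative definite everywhere: concave.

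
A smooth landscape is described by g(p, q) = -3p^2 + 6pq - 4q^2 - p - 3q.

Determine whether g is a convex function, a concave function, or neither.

concave

g is quadratic, so its Hessian is the constant matrix H = [[-6, 6], [6, -8]].
det(H) = 12, tr(H) = -14.
det(H) > 0 and tr(H) < 0, so H is negative definite everywhere: concave.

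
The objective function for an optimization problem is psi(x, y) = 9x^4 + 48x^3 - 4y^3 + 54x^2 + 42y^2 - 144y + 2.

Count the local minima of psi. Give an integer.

psi separates as a function of x plus a function of y, so ∇psi=0 decouples.
∂psi/∂x = 36x(x + 1)(x + 3) = 0 at x ∈ {-3, -1, 0}; ∂psi/∂y = -12(y - 4)(y - 3) = 0 at y ∈ {3, 4}.
The Hessian is diagonal: diag(psi_xx, psi_yy). Second derivatives: psi_xx(-3)=216, psi_xx(-1)=-72, psi_xx(0)=108; psi_yy(3)=12, psi_yy(4)=-12.
Local minima occur where both diagonal entries positive: (-3, 3), (0, 3). Count: 2.

2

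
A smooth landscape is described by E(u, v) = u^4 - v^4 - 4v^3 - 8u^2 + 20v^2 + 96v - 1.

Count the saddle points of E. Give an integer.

E separates as a function of u plus a function of v, so ∇E=0 decouples.
∂E/∂u = 4u(u - 2)(u + 2) = 0 at u ∈ {-2, 0, 2}; ∂E/∂v = -4(v - 3)(v + 2)(v + 4) = 0 at v ∈ {-4, -2, 3}.
The Hessian is diagonal: diag(E_uu, E_vv). Second derivatives: E_uu(-2)=32, E_uu(0)=-16, E_uu(2)=32; E_vv(-4)=-56, E_vv(-2)=40, E_vv(3)=-140.
Saddle points occur where the two diagonal entries have opposite signs: (-2, -4), (-2, 3), (0, -2), (2, -4), (2, 3). Count: 5.

5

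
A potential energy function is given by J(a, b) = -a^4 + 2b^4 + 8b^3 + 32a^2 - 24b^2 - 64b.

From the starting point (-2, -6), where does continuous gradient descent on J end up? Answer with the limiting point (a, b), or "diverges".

J is separable, so gradient descent decouples: a follows -∂J/∂a, b follows -∂J/∂b.
∂J/∂a = -4a(a - 4)(a + 4); at a=-2 this is -96, so a increases.
∂J/∂b = 8(b - 2)(b + 1)(b + 4); at b=-6 this is -640, so b increases.
a converges to its nearest critical value 0 (a local min of the a-part); b converges to -4. The iterate converges to (0, -4).

(0, -4)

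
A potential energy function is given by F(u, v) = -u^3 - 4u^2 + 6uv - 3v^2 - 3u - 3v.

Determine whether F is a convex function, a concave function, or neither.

neither

The term -u^3 is cubic, so the Hessian is not constant.
∂²F/∂u² = -6u - 8, which takes both signs as u varies (negative for sufficiently large u). A diagonal entry of the Hessian changing sign means the Hessian is neither positive- nor negative-semidefinite on all of R^2.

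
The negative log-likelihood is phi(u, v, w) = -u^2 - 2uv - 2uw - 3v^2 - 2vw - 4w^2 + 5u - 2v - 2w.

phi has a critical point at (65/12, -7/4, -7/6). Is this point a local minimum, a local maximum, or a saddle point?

The Hessian is constant: H = [[-2, -2, -2], [-2, -6, -2], [-2, -2, -8]].
Leading principal minors: Δ₁ = -2, Δ₂ = 8, Δ₃ = -48.
The minors alternate sign starting negative (−, +, −), so H is negative definite: a local maximum.

local maximum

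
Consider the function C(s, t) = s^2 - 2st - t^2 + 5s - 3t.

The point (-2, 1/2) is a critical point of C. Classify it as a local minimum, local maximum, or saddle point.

The Hessian of C is constant: H = [[2, -2], [-2, -2]].
det(H) = 2·(-2) − (-2)² = -8.
Since det(H) < 0, H is indefinite and the critical point is a saddle point.

saddle point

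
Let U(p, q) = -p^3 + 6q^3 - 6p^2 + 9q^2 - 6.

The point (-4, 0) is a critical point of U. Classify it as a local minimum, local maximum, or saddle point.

The mixed partial ∂²U/∂p∂q is 0, so the Hessian at any point is diag(U_pp, U_qq) = diag(-6(p + 2), 18(2q + 1)).
At (-4, 0): H = diag(12, 18).
Both eigenvalues are positive, so H is positive definite: a local minimum.

local minimum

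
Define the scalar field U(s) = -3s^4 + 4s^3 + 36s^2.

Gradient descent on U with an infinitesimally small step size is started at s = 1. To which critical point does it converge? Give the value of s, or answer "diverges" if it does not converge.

U'(s) = -12s(s - 3)(s + 2), so U'(1) = 72.
Gradient descent moves in the -U' direction, i.e. s is decreasing.
The nearest critical point in that direction is s = 0, where U'' = 72 > 0 (a local minimum). The iterate converges there.

0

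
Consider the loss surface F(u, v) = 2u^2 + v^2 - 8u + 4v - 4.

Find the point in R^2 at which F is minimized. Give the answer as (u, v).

F(u,v) separates as P(u) + Q(v) − 4, so its minimum is min P + min Q − 4.
P'(u) = 4u - 8 vanishes at u ∈ {2}; Q'(v) = 2v + 4 vanishes at v ∈ {-2}.
Local minima of P (where P''>0): P(2)=-8. Local minima of Q: Q(-2)=-4.
So the global minimum of F is P(2) + Q(-2) − 4 = -8 − 4 − 4 = -16, attained at (2, -2).

(2, -2)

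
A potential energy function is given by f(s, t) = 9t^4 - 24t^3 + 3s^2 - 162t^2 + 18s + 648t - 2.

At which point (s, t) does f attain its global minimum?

(-3, -3)

f(s,t) separates as P(s) + Q(t) − 2, so its minimum is min P + min Q − 2.
P'(s) = 6s + 18 vanishes at s ∈ {-3}; Q'(t) = 36(t - 3)(t - 2)(t + 3) vanishes at t ∈ {-3, 2, 3}.
Local minima of P (where P''>0): P(-3)=-27. Local minima of Q: Q(-3)=-2025, Q(3)=567.
So the global minimum of f is P(-3) + Q(-3) − 2 = -27 − 2025 − 2 = -2054, attained at (-3, -3).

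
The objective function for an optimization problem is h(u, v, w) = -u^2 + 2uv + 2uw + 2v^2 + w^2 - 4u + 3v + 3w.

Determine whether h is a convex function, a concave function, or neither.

neither

h is quadratic, so its Hessian is the constant matrix H = [[-2, 2, 2], [2, 4, 0], [2, 0, 2]].
Leading principal minors: -2, -12, -40.
Neither pattern holds ⇒ H is indefinite ⇒ neither convex nor concave.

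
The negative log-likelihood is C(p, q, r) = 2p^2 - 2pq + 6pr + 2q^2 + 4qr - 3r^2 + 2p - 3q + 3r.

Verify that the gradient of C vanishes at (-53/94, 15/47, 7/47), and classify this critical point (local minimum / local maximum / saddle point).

saddle point

∇C = (4p - 2q + 6r + 2, -2p + 4q + 4r - 3, 6p + 4q - 6r + 3); substituting (-53/94, 15/47, 7/47) gives ∇C = (0, 0, 0), so (-53/94, 15/47, 7/47) is indeed a critical point.
The Hessian is constant: H = [[4, -2, 6], [-2, 4, 4], [6, 4, -6]].
Leading principal minors: Δ₁ = 4, Δ₂ = 12, Δ₃ = -376.
The minors fit neither the all-positive nor the alternating-sign pattern, so H is indefinite: a saddle point.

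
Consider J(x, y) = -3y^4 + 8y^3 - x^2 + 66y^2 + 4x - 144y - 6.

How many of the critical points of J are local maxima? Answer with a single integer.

J separates as a function of x plus a function of y, so ∇J=0 decouples.
∂J/∂x = -2(x - 2) = 0 at x ∈ {2}; ∂J/∂y = -12(y - 4)(y - 1)(y + 3) = 0 at y ∈ {-3, 1, 4}.
The Hessian is diagonal: diag(J_xx, J_yy). Second derivatives: J_xx(2)=-2; J_yy(-3)=-336, J_yy(1)=144, J_yy(4)=-252.
Local maxima occur where both diagonal entries negative: (2, -3), (2, 4). Count: 2.

2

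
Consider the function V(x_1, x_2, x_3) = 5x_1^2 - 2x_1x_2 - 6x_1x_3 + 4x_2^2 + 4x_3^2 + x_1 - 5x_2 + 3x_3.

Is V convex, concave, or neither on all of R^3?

convex

V is quadratic, so its Hessian is the constant matrix H = [[10, -2, -6], [-2, 8, 0], [-6, 0, 8]].
Leading principal minors: 10, 76, 320.
All positive ⇒ H ≻ 0 ⇒ convex.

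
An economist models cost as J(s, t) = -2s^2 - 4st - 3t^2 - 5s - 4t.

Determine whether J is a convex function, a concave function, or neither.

J is quadratic, so its Hessian is the constant matrix H = [[-4, -4], [-4, -6]].
det(H) = 8, tr(H) = -10.
det(H) > 0 and tr(H) < 0, so H is negative definite everywhere: concave.

concave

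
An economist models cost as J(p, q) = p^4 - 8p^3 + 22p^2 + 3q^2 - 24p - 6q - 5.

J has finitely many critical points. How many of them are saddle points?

1

J separates as a function of p plus a function of q, so ∇J=0 decouples.
∂J/∂p = 4(p - 3)(p - 2)(p - 1) = 0 at p ∈ {1, 2, 3}; ∂J/∂q = 6(q - 1) = 0 at q ∈ {1}.
The Hessian is diagonal: diag(J_pp, J_qq). Second derivatives: J_pp(1)=8, J_pp(2)=-4, J_pp(3)=8; J_qq(1)=6.
Saddle points occur where the two diagonal entries have opposite signs: (2, 1). Count: 1.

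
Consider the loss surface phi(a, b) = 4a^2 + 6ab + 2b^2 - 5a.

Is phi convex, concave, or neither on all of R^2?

phi is quadratic, so its Hessian is the constant matrix H = [[8, 6], [6, 4]].
det(H) = -4, tr(H) = 12.
det(H) < 0, so H is indefinite: neither convex nor concave.

neither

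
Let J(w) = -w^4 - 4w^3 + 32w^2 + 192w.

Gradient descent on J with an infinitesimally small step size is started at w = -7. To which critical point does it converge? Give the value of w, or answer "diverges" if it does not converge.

diverges

J'(w) = -4(w - 4)(w + 3)(w + 4), so J'(-7) = 528.
Gradient descent moves in the -J' direction, i.e. w is decreasing.
There is no critical point below w=-7, and J' keeps the same sign, so the iterate runs off to −∞.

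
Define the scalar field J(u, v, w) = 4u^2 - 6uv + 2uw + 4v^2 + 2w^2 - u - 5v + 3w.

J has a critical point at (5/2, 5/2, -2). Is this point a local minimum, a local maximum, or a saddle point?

local minimum

The Hessian is constant: H = [[8, -6, 2], [-6, 8, 0], [2, 0, 4]].
Leading principal minors: Δ₁ = 8, Δ₂ = 28, Δ₃ = 80.
All leading minors are positive, so H is positive definite: a local minimum.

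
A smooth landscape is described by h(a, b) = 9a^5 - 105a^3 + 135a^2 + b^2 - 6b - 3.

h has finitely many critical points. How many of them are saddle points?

h separates as a function of a plus a function of b, so ∇h=0 decouples.
∂h/∂a = 45a(a - 2)(a - 1)(a + 3) = 0 at a ∈ {-3, 0, 1, 2}; ∂h/∂b = 2(b - 3) = 0 at b ∈ {3}.
The Hessian is diagonal: diag(h_aa, h_bb). Second derivatives: h_aa(-3)=-2700, h_aa(0)=270, h_aa(1)=-180, h_aa(2)=450; h_bb(3)=2.
Saddle points occur where the two diagonal entries have opposite signs: (-3, 3), (1, 3). Count: 2.

2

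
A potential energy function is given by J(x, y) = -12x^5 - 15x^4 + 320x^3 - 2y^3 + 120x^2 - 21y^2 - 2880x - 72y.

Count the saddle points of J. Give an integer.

J separates as a function of x plus a function of y, so ∇J=0 decouples.
∂J/∂x = -60(x - 3)(x - 2)(x + 2)(x + 4) = 0 at x ∈ {-4, -2, 2, 3}; ∂J/∂y = -6(y + 3)(y + 4) = 0 at y ∈ {-4, -3}.
The Hessian is diagonal: diag(J_xx, J_yy). Second derivatives: J_xx(-4)=5040, J_xx(-2)=-2400, J_xx(2)=1440, J_xx(3)=-2100; J_yy(-4)=6, J_yy(-3)=-6.
Saddle points occur where the two diagonal entries have opposite signs: (-4, -3), (-2, -4), (2, -3), (3, -4). Count: 4.

4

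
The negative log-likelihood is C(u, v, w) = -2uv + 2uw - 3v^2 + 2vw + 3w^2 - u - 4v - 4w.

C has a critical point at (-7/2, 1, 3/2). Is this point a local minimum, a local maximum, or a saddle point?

saddle point

The Hessian is constant: H = [[0, -2, 2], [-2, -6, 2], [2, 2, 6]].
Leading principal minors: Δ₁ = 0, Δ₂ = -4, Δ₃ = -16.
The minors fit neither the all-positive nor the alternating-sign pattern, so H is indefinite: a saddle point.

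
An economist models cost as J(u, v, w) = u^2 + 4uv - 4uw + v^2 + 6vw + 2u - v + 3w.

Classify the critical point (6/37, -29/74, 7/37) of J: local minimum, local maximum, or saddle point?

The Hessian is constant: H = [[2, 4, -4], [4, 2, 6], [-4, 6, 0]].
Leading principal minors: Δ₁ = 2, Δ₂ = -12, Δ₃ = -296.
The minors fit neither the all-positive nor the alternating-sign pattern, so H is indefinite: a saddle point.

saddle point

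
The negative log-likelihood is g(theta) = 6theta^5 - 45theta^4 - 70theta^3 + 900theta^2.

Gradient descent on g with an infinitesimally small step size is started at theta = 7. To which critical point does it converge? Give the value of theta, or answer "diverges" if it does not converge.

5

g'(theta) = 30theta(theta - 5)(theta - 4)(theta + 3), so g'(7) = 12600.
Gradient descent moves in the -g' direction, i.e. theta is decreasing.
The nearest critical point in that direction is theta = 5, where g'' = 1200 > 0 (a local minimum). The iterate converges there.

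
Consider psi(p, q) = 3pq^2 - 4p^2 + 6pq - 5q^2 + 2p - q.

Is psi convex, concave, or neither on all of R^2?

The term 3pq^2 is cubic, so the Hessian is not constant.
∂²psi/∂q² = 6p - 10, which takes both signs as p varies (negative for sufficiently negative p). A diagonal entry of the Hessian changing sign means the Hessian is neither positive- nor negative-semidefinite on all of R^2.

neither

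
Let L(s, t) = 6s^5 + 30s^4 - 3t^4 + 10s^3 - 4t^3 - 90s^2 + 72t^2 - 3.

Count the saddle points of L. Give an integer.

6

L separates as a function of s plus a function of t, so ∇L=0 decouples.
∂L/∂s = 30s(s - 1)(s + 2)(s + 3) = 0 at s ∈ {-3, -2, 0, 1}; ∂L/∂t = -12t(t - 3)(t + 4) = 0 at t ∈ {-4, 0, 3}.
The Hessian is diagonal: diag(L_ss, L_tt). Second derivatives: L_ss(-3)=-360, L_ss(-2)=180, L_ss(0)=-180, L_ss(1)=360; L_tt(-4)=-336, L_tt(0)=144, L_tt(3)=-252.
Saddle points occur where the two diagonal entries have opposite signs: (-3, 0), (-2, -4), (-2, 3), (0, 0), (1, -4), (1, 3). Count: 6.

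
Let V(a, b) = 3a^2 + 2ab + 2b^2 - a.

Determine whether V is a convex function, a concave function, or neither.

V is quadratic, so its Hessian is the constant matrix H = [[6, 2], [2, 4]].
det(H) = 20, tr(H) = 10.
det(H) > 0 and tr(H) > 0, so H is positive definite everywhere: convex.

convex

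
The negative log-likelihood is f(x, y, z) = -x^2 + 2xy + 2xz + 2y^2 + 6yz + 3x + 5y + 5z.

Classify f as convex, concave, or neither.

neither

f is quadratic, so its Hessian is the constant matrix H = [[-2, 2, 2], [2, 4, 6], [2, 6, 0]].
Leading principal minors: -2, -12, 104.
Neither pattern holds ⇒ H is indefinite ⇒ neither convex nor concave.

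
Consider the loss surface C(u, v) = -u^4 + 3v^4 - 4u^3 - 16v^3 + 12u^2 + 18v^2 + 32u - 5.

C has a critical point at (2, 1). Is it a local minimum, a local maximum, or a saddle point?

The mixed partial ∂²C/∂u∂v is 0, so the Hessian at any point is diag(C_uu, C_vv) = diag(12(-u^2 - 2u + 2), 12(3v^2 - 8v + 3)).
At (2, 1): H = diag(-72, -24).
Both eigenvalues are negative, so H is negative definite: a local maximum.

local maximum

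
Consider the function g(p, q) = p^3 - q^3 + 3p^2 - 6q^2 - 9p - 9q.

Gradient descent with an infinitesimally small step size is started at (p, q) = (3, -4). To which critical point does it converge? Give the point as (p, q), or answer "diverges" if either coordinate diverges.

g is separable, so gradient descent decouples: p follows -∂g/∂p, q follows -∂g/∂q.
∂g/∂p = 3(p - 1)(p + 3); at p=3 this is 36, so p decreases.
∂g/∂q = -3(q + 1)(q + 3); at q=-4 this is -9, so q increases.
p converges to its nearest critical value 1 (a local min of the p-part); q converges to -3. The iterate converges to (1, -3).

(1, -3)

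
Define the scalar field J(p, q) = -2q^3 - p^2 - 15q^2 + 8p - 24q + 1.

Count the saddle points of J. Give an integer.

J separates as a function of p plus a function of q, so ∇J=0 decouples.
∂J/∂p = -2(p - 4) = 0 at p ∈ {4}; ∂J/∂q = -6(q + 1)(q + 4) = 0 at q ∈ {-4, -1}.
The Hessian is diagonal: diag(J_pp, J_qq). Second derivatives: J_pp(4)=-2; J_qq(-4)=18, J_qq(-1)=-18.
Saddle points occur where the two diagonal entries have opposite signs: (4, -4). Count: 1.

1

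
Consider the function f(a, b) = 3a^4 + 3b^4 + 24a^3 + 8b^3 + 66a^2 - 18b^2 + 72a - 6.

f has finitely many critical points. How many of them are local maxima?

1

f separates as a function of a plus a function of b, so ∇f=0 decouples.
∂f/∂a = 12(a + 1)(a + 2)(a + 3) = 0 at a ∈ {-3, -2, -1}; ∂f/∂b = 12b(b - 1)(b + 3) = 0 at b ∈ {-3, 0, 1}.
The Hessian is diagonal: diag(f_aa, f_bb). Second derivatives: f_aa(-3)=24, f_aa(-2)=-12, f_aa(-1)=24; f_bb(-3)=144, f_bb(0)=-36, f_bb(1)=48.
Local maxima occur where both diagonal entries negative: (-2, 0). Count: 1.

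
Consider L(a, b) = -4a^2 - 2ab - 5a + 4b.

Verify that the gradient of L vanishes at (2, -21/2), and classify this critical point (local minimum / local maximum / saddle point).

∇L = (-8a - 2b - 5, -2a + 4); substituting (2, -21/2) gives ∇L = (0, 0), so (2, -21/2) is indeed a critical point.
The Hessian of L is constant: H = [[-8, -2], [-2, 0]].
det(H) = (-8)·0 − (-2)² = -4.
Since det(H) < 0, H is indefinite and the critical point is a saddle point.

saddle point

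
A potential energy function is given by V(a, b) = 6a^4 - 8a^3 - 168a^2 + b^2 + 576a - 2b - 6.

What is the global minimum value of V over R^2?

V(a,b) separates as P(a) + Q(b) − 6, so its minimum is min P + min Q − 6.
P'(a) = 24(a - 3)(a - 2)(a + 4) vanishes at a ∈ {-4, 2, 3}; Q'(b) = 2b - 2 vanishes at b ∈ {1}.
Local minima of P (where P''>0): P(-4)=-2944, P(3)=486. Local minima of Q: Q(1)=-1.
So the global minimum of V is P(-4) + Q(1) − 6 = -2944 − 1 − 6 = -2951, attained at (-4, 1).

-2951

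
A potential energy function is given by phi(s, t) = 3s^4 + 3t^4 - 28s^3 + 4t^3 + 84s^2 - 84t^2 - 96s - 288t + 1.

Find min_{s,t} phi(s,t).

phi(s,t) separates as P(s) + Q(t) + 1, so its minimum is min P + min Q + 1.
P'(s) = 12(s - 4)(s - 2)(s - 1) vanishes at s ∈ {1, 2, 4}; Q'(t) = 12(t - 4)(t + 2)(t + 3) vanishes at t ∈ {-3, -2, 4}.
Local minima of P (where P''>0): P(1)=-37, P(4)=-64. Local minima of Q: Q(-3)=243, Q(4)=-1472.
So the global minimum of phi is P(4) + Q(4) + 1 = -64 − 1472 + 1 = -1535, attained at (4, 4).

-1535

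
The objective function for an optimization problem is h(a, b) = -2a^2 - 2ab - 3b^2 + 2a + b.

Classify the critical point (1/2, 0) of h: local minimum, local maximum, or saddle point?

The Hessian of h is constant: H = [[-4, -2], [-2, -6]].
det(H) = (-4)·(-6) − (-2)² = 20.
det(H) > 0 and tr(H) = -10 < 0, so H is negative definite and the point is a local maximum.

local maximum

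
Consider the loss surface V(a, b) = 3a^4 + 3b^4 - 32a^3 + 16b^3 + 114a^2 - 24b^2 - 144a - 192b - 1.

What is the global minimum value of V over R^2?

-364

V(a,b) separates as P(a) + Q(b) − 1, so its minimum is min P + min Q − 1.
P'(a) = 12(a - 4)(a - 3)(a - 1) vanishes at a ∈ {1, 3, 4}; Q'(b) = 12(b - 2)(b + 2)(b + 4) vanishes at b ∈ {-4, -2, 2}.
Local minima of P (where P''>0): P(1)=-59, P(4)=-32. Local minima of Q: Q(-4)=128, Q(2)=-304.
So the global minimum of V is P(1) + Q(2) − 1 = -59 − 304 − 1 = -364, attained at (1, 2).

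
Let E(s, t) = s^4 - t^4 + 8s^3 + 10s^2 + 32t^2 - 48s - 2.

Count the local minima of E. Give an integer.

E separates as a function of s plus a function of t, so ∇E=0 decouples.
∂E/∂s = 4(s - 1)(s + 3)(s + 4) = 0 at s ∈ {-4, -3, 1}; ∂E/∂t = -4t(t - 4)(t + 4) = 0 at t ∈ {-4, 0, 4}.
The Hessian is diagonal: diag(E_ss, E_tt). Second derivatives: E_ss(-4)=20, E_ss(-3)=-16, E_ss(1)=80; E_tt(-4)=-128, E_tt(0)=64, E_tt(4)=-128.
Local minima occur where both diagonal entries positive: (-4, 0), (1, 0). Count: 2.

2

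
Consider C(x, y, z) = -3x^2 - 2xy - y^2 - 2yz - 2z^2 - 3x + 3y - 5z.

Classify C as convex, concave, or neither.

C is quadratic, so its Hessian is the constant matrix H = [[-6, -2, 0], [-2, -2, -2], [0, -2, -4]].
Leading principal minors: -6, 8, -8.
Signs alternate −, +, − ⇒ H ≺ 0 ⇒ concave.

concave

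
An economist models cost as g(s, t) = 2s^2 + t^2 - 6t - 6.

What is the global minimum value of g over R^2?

-15

g(s,t) separates as P(s) + Q(t) − 6, so its minimum is min P + min Q − 6.
P'(s) = 4s vanishes at s ∈ {0}; Q'(t) = 2(t - 3) vanishes at t ∈ {3}.
Local minima of P (where P''>0): P(0)=0. Local minima of Q: Q(3)=-9.
So the global minimum of g is P(0) + Q(3) − 6 = 0 − 9 − 6 = -15, attained at (0, 3).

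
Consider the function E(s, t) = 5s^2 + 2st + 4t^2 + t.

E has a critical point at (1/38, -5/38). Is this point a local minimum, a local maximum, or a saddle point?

local minimum

The Hessian of E is constant: H = [[10, 2], [2, 8]].
det(H) = 10·8 − 2² = 76.
det(H) > 0 and tr(H) = 18 > 0, so H is positive definite and the point is a local minimum.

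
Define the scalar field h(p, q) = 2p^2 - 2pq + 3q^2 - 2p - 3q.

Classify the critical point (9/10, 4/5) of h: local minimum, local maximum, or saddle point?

local minimum

The Hessian of h is constant: H = [[4, -2], [-2, 6]].
det(H) = 4·6 − (-2)² = 20.
det(H) > 0 and tr(H) = 10 > 0, so H is positive definite and the point is a local minimum.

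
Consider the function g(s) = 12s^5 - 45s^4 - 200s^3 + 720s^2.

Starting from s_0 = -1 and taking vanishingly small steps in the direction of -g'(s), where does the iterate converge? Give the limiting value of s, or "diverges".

g'(s) = 60s(s - 4)(s - 2)(s + 3), so g'(-1) = -1800.
Gradient descent moves in the -g' direction, i.e. s is increasing.
The nearest critical point in that direction is s = 0, where g'' = 1440 > 0 (a local minimum). The iterate converges there.

0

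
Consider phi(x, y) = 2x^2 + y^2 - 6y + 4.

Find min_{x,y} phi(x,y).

phi(x,y) separates as P(x) + Q(y) + 4, so its minimum is min P + min Q + 4.
P'(x) = 4x vanishes at x ∈ {0}; Q'(y) = 2y - 6 vanishes at y ∈ {3}.
Local minima of P (where P''>0): P(0)=0. Local minima of Q: Q(3)=-9.
So the global minimum of phi is P(0) + Q(3) + 4 = 0 − 9 + 4 = -5, attained at (0, 3).

-5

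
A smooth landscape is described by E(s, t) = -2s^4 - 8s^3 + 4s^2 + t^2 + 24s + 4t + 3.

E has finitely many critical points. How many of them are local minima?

E separates as a function of s plus a function of t, so ∇E=0 decouples.
∂E/∂s = -8(s - 1)(s + 1)(s + 3) = 0 at s ∈ {-3, -1, 1}; ∂E/∂t = 2(t + 2) = 0 at t ∈ {-2}.
The Hessian is diagonal: diag(E_ss, E_tt). Second derivatives: E_ss(-3)=-64, E_ss(-1)=32, E_ss(1)=-64; E_tt(-2)=2.
Local minima occur where both diagonal entries positive: (-1, -2). Count: 1.

1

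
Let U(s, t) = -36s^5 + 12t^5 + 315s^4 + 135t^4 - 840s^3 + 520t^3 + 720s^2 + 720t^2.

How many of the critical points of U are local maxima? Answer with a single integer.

U separates as a function of s plus a function of t, so ∇U=0 decouples.
∂U/∂s = -180s(s - 4)(s - 2)(s - 1) = 0 at s ∈ {0, 1, 2, 4}; ∂U/∂t = 60t(t + 2)(t + 3)(t + 4) = 0 at t ∈ {-4, -3, -2, 0}.
The Hessian is diagonal: diag(U_ss, U_tt). Second derivatives: U_ss(0)=1440, U_ss(1)=-540, U_ss(2)=720, U_ss(4)=-4320; U_tt(-4)=-480, U_tt(-3)=180, U_tt(-2)=-240, U_tt(0)=1440.
Local maxima occur where both diagonal entries negative: (1, -4), (1, -2), (4, -4), (4, -2). Count: 4.

4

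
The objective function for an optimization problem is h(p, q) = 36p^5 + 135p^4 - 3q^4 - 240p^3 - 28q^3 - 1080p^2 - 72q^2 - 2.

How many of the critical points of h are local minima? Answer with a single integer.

h separates as a function of p plus a function of q, so ∇h=0 decouples.
∂h/∂p = 180p(p - 2)(p + 2)(p + 3) = 0 at p ∈ {-3, -2, 0, 2}; ∂h/∂q = -12q(q + 3)(q + 4) = 0 at q ∈ {-4, -3, 0}.
The Hessian is diagonal: diag(h_pp, h_qq). Second derivatives: h_pp(-3)=-2700, h_pp(-2)=1440, h_pp(0)=-2160, h_pp(2)=7200; h_qq(-4)=-48, h_qq(-3)=36, h_qq(0)=-144.
Local minima occur where both diagonal entries positive: (-2, -3), (2, -3). Count: 2.

2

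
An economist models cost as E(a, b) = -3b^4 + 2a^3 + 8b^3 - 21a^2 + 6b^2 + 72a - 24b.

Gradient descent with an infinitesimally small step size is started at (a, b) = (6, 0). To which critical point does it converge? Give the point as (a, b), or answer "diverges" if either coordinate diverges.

E is separable, so gradient descent decouples: a follows -∂E/∂a, b follows -∂E/∂b.
∂E/∂a = 6(a - 4)(a - 3); at a=6 this is 36, so a decreases.
∂E/∂b = -12(b - 2)(b - 1)(b + 1); at b=0 this is -24, so b increases.
a converges to its nearest critical value 4 (a local min of the a-part); b converges to 1. The iterate converges to (4, 1).

(4, 1)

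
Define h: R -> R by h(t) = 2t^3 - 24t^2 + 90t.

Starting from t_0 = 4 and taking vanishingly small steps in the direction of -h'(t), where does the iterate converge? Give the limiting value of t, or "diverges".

h'(t) = 6(t - 5)(t - 3), so h'(4) = -6.
Gradient descent moves in the -h' direction, i.e. t is increasing.
The nearest critical point in that direction is t = 5, where h'' = 12 > 0 (a local minimum). The iterate converges there.

5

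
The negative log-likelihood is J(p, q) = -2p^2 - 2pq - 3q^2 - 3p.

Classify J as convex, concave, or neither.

concave

J is quadratic, so its Hessian is the constant matrix H = [[-4, -2], [-2, -6]].
det(H) = 20, tr(H) = -10.
det(H) > 0 and tr(H) < 0, so H is negative definite everywhere: concave.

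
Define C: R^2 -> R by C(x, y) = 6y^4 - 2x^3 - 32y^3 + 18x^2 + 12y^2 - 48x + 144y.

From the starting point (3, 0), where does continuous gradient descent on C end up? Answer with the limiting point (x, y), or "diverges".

C is separable, so gradient descent decouples: x follows -∂C/∂x, y follows -∂C/∂y.
∂C/∂x = -6(x - 4)(x - 2); at x=3 this is 6, so x decreases.
∂C/∂y = 24(y - 3)(y - 2)(y + 1); at y=0 this is 144, so y decreases.
x converges to its nearest critical value 2 (a local min of the x-part); y converges to -1. The iterate converges to (2, -1).

(2, -1)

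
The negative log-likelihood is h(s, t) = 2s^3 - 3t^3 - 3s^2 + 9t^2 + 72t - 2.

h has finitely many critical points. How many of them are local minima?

h separates as a function of s plus a function of t, so ∇h=0 decouples.
∂h/∂s = 6s(s - 1) = 0 at s ∈ {0, 1}; ∂h/∂t = -9(t - 4)(t + 2) = 0 at t ∈ {-2, 4}.
The Hessian is diagonal: diag(h_ss, h_tt). Second derivatives: h_ss(0)=-6, h_ss(1)=6; h_tt(-2)=54, h_tt(4)=-54.
Local minima occur where both diagonal entries positive: (1, -2). Count: 1.

1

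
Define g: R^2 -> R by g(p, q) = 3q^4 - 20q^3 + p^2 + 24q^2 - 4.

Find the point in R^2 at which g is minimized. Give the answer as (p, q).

g(p,q) separates as A(p) + B(q) − 4, so its minimum is min A + min B − 4.
A'(p) = 2p vanishes at p ∈ {0}; B'(q) = 12q(q - 4)(q - 1) vanishes at q ∈ {0, 1, 4}.
Local minima of A (where A''>0): A(0)=0. Local minima of B: B(0)=0, B(4)=-128.
So the global minimum of g is A(0) + B(4) − 4 = 0 − 128 − 4 = -132, attained at (0, 4).

(0, 4)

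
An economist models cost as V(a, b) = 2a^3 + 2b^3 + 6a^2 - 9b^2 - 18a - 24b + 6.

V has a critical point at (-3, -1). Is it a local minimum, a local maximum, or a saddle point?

local maximum

The mixed partial ∂²V/∂a∂b is 0, so the Hessian at any point is diag(V_aa, V_bb) = diag(12(a + 1), 6(2b - 3)).
At (-3, -1): H = diag(-24, -30).
Both eigenvalues are negative, so H is negative definite: a local maximum.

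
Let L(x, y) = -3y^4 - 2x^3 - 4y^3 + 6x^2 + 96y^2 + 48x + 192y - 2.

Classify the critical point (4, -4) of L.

The mixed partial ∂²L/∂x∂y is 0, so the Hessian at any point is diag(L_xx, L_yy) = diag(12(-x + 1), 12(-3y^2 - 2y + 16)).
At (4, -4): H = diag(-36, -288).
Both eigenvalues are negative, so H is negative definite: a local maximum.

local maximum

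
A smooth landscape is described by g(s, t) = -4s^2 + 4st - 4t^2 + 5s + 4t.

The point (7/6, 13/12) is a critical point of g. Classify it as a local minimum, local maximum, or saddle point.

The Hessian of g is constant: H = [[-8, 4], [4, -8]].
det(H) = (-8)·(-8) − 4² = 48.
det(H) > 0 and tr(H) = -16 < 0, so H is negative definite and the point is a local maximum.

local maximum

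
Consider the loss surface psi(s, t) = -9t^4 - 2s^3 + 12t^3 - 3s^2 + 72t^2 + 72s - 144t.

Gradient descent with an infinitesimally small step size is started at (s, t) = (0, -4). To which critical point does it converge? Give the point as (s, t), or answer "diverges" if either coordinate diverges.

psi is separable, so gradient descent decouples: s follows -∂psi/∂s, t follows -∂psi/∂t.
∂psi/∂s = -6(s - 3)(s + 4); at s=0 this is 72, so s decreases.
∂psi/∂t = -36(t - 2)(t - 1)(t + 2); at t=-4 this is 2160, so t decreases.
The t-coordinate has no critical point in that direction and runs off to infinity.

diverges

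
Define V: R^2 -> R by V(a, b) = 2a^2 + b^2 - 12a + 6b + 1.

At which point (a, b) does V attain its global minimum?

V(a,b) separates as P(a) + Q(b) + 1, so its minimum is min P + min Q + 1.
P'(a) = 4a - 12 vanishes at a ∈ {3}; Q'(b) = 2b + 6 vanishes at b ∈ {-3}.
Local minima of P (where P''>0): P(3)=-18. Local minima of Q: Q(-3)=-9.
So the global minimum of V is P(3) + Q(-3) + 1 = -18 − 9 + 1 = -26, attained at (3, -3).

(3, -3)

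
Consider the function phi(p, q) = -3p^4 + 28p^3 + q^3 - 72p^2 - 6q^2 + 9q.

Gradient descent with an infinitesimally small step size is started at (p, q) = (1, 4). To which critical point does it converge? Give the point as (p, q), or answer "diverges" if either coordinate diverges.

(3, 3)

phi is separable, so gradient descent decouples: p follows -∂phi/∂p, q follows -∂phi/∂q.
∂phi/∂p = -12p(p - 4)(p - 3); at p=1 this is -72, so p increases.
∂phi/∂q = 3(q - 3)(q - 1); at q=4 this is 9, so q decreases.
p converges to its nearest critical value 3 (a local min of the p-part); q converges to 3. The iterate converges to (3, 3).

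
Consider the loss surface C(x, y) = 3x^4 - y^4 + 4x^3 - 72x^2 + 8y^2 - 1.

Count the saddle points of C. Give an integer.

C separates as a function of x plus a function of y, so ∇C=0 decouples.
∂C/∂x = 12x(x - 3)(x + 4) = 0 at x ∈ {-4, 0, 3}; ∂C/∂y = -4y(y - 2)(y + 2) = 0 at y ∈ {-2, 0, 2}.
The Hessian is diagonal: diag(C_xx, C_yy). Second derivatives: C_xx(-4)=336, C_xx(0)=-144, C_xx(3)=252; C_yy(-2)=-32, C_yy(0)=16, C_yy(2)=-32.
Saddle points occur where the two diagonal entries have opposite signs: (-4, -2), (-4, 2), (0, 0), (3, -2), (3, 2). Count: 5.

5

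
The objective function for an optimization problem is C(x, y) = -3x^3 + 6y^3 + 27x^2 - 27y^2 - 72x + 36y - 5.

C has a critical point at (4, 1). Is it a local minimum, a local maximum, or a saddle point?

local maximum

The mixed partial ∂²C/∂x∂y is 0, so the Hessian at any point is diag(C_xx, C_yy) = diag(18(-x + 3), 18(2y - 3)).
At (4, 1): H = diag(-18, -18).
Both eigenvalues are negative, so H is negative definite: a local maximum.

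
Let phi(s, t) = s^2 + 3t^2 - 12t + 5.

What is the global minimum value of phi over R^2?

-7

phi(s,t) separates as P(s) + Q(t) + 5, so its minimum is min P + min Q + 5.
P'(s) = 2s vanishes at s ∈ {0}; Q'(t) = 6(t - 2) vanishes at t ∈ {2}.
Local minima of P (where P''>0): P(0)=0. Local minima of Q: Q(2)=-12.
So the global minimum of phi is P(0) + Q(2) + 5 = 0 − 12 + 5 = -7, attained at (0, 2).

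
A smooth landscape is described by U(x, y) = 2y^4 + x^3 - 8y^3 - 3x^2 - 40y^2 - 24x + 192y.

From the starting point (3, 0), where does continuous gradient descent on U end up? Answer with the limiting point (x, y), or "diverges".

(4, -3)

U is separable, so gradient descent decouples: x follows -∂U/∂x, y follows -∂U/∂y.
∂U/∂x = 3(x - 4)(x + 2); at x=3 this is -15, so x increases.
∂U/∂y = 8(y - 4)(y - 2)(y + 3); at y=0 this is 192, so y decreases.
x converges to its nearest critical value 4 (a local min of the x-part); y converges to -3. The iterate converges to (4, -3).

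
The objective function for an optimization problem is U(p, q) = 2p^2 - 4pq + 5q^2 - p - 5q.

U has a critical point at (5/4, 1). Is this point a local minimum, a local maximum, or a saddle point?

The Hessian of U is constant: H = [[4, -4], [-4, 10]].
det(H) = 4·10 − (-4)² = 24.
det(H) > 0 and tr(H) = 14 > 0, so H is positive definite and the point is a local minimum.

local minimum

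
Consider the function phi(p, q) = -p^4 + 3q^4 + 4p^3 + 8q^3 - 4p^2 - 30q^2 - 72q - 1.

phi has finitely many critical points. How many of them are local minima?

phi separates as a function of p plus a function of q, so ∇phi=0 decouples.
∂phi/∂p = -4p(p - 2)(p - 1) = 0 at p ∈ {0, 1, 2}; ∂phi/∂q = 12(q - 2)(q + 1)(q + 3) = 0 at q ∈ {-3, -1, 2}.
The Hessian is diagonal: diag(phi_pp, phi_qq). Second derivatives: phi_pp(0)=-8, phi_pp(1)=4, phi_pp(2)=-8; phi_qq(-3)=120, phi_qq(-1)=-72, phi_qq(2)=180.
Local minima occur where both diagonal entries positive: (1, -3), (1, 2). Count: 2.

2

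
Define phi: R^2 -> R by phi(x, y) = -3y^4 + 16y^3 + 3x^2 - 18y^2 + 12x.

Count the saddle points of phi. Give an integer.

phi separates as a function of x plus a function of y, so ∇phi=0 decouples.
∂phi/∂x = 6(x + 2) = 0 at x ∈ {-2}; ∂phi/∂y = -12y(y - 3)(y - 1) = 0 at y ∈ {0, 1, 3}.
The Hessian is diagonal: diag(phi_xx, phi_yy). Second derivatives: phi_xx(-2)=6; phi_yy(0)=-36, phi_yy(1)=24, phi_yy(3)=-72.
Saddle points occur where the two diagonal entries have opposite signs: (-2, 0), (-2, 3). Count: 2.

2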